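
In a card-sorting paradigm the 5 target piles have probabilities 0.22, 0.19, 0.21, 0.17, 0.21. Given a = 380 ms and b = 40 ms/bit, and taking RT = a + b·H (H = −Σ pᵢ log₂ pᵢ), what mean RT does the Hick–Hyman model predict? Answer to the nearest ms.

H = 0.22·log₂(1/0.22) + 0.19·log₂(1/0.19) + 0.21·log₂(1/0.21) + 0.17·log₂(1/0.17) + 0.21·log₂(1/0.21) = 2.3160 bits.
RT = 380 + 40 × 2.3160 = 472.64 ms.

473 ms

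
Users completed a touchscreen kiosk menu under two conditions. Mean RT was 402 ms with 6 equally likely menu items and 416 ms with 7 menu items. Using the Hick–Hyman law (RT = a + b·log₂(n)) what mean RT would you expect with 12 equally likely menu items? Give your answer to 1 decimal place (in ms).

465.0 ms

With log₂ n on the abscissa the relation is linear; from the two conditions:
  b = (416 − 402) / (log₂ 7 − log₂ 6) = 14 / (2.8074 − 2.5850) = 62.952 ms/bit
  a = 402 − 62.952 × 2.5850 = 239.272 ms
Then RT(12) = 239.272 + 62.952 × log₂ 12 = 239.272 + 62.952 × 3.5850 ≈ 464.952 ms.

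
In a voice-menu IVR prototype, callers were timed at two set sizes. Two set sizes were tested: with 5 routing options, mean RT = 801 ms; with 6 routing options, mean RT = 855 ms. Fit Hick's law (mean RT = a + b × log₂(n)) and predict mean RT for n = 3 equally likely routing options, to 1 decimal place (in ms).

649.7 ms

With log₂ n on the abscissa the relation is linear; from the two conditions:
  b = (855 − 801) / (log₂ 6 − log₂ 5) = 54 / (2.5850 − 2.3219) = 205.296 ms/bit
  a = 801 − 205.296 × 2.3219 = 324.317 ms
Then RT(3) = 324.317 + 205.296 × log₂ 3 = 324.317 + 205.296 × 1.5850 ≈ 649.704 ms.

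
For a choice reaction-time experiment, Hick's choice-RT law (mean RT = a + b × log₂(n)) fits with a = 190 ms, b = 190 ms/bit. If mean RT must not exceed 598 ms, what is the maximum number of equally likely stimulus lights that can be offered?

190·log₂ n ≤ 598 − 190 = 408, giving log₂ n ≤ 2.1474 and n ≤ 4.430. The largest whole number is 4.

4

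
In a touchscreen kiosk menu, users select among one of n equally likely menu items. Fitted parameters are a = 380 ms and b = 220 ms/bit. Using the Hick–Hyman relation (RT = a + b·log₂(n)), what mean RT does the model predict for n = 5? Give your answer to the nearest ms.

891 ms

log₂(5) = 2.3219 bits, so RT = 380 + 220 × 2.3219 ≈ 890.824 ms.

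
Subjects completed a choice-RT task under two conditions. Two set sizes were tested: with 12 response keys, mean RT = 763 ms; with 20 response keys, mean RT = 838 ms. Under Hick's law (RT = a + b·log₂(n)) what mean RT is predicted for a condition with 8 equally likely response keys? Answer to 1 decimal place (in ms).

With log₂ n on the abscissa the relation is linear; from the two conditions:
  b = (838 − 763) / (log₂ 20 − log₂ 12) = 75 / (4.3219 − 3.5850) = 101.769 ms/bit
  a = 763 − 101.769 × 3.5850 = 398.163 ms
Then RT(8) = 398.163 + 101.769 × log₂ 8 = 398.163 + 101.769 × 3 ≈ 703.469 ms.

703.5 ms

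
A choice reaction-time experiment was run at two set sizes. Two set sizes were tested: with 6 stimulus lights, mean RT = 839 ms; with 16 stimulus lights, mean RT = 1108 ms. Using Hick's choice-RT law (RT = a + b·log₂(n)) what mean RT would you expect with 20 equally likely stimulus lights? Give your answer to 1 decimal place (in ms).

1169.2 ms

Solve the two-equation system in a and b:
  b = (1108 − 839) / (log₂ 16 − log₂ 6) = 269 / (4 − 2.5850) = 190.101 ms/bit
  a = 839 − 190.101 × 2.5850 = 347.596 ms
Then RT(20) = 347.596 + 190.101 × log₂ 20 = 347.596 + 190.101 × 4.3219 ≈ 1169.199 ms.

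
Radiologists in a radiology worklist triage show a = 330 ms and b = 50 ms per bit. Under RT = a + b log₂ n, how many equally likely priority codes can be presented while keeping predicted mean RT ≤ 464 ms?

Set 330 + 50·log₂ n ≤ 464 → log₂ n ≤ (464 − 330)/50 = 2.6800.
So n ≤ 2^2.6800 = 6.409; the largest integer n is 6.

6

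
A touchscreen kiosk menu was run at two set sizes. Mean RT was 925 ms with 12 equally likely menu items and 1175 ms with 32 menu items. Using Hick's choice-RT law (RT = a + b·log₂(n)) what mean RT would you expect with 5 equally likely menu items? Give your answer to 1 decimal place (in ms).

701.9 ms

Solve the two-equation system in a and b:
  b = (1175 − 925) / (log₂ 32 − log₂ 12) = 250 / (5 − 3.5850) = 176.674 ms/bit
  a = 925 − 176.674 × 3.5850 = 291.631 ms
Then RT(5) = 291.631 + 176.674 × log₂ 5 = 291.631 + 176.674 × 2.3219 ≈ 701.855 ms.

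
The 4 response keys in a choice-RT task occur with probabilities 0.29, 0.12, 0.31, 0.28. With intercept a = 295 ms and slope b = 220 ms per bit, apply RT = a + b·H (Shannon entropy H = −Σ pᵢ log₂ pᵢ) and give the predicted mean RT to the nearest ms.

718 ms

H = 0.29·log₂(1/0.29) + 0.12·log₂(1/0.12) + 0.31·log₂(1/0.31) + 0.28·log₂(1/0.28) = 1.9230 bits.
RT = 295 + 220 × 1.9230 = 718.06 ms.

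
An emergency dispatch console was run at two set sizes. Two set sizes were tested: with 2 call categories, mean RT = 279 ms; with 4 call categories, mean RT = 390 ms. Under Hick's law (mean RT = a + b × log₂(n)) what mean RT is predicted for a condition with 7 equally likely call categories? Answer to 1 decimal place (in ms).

479.6 ms

Fit slope and intercept:
  b = (390 − 279) / (log₂ 4 − log₂ 2) = 111 / (2 − 1) = 111.000 ms/bit
  a = 279 − 111.000 × 1 = 168.000 ms
Then RT(7) = 168.000 + 111.000 × log₂ 7 = 168.000 + 111.000 × 2.8074 ≈ 479.616 ms.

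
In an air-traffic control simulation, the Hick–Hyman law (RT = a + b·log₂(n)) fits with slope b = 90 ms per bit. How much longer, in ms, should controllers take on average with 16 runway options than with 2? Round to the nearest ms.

270 ms

The intercept a cancels: ΔRT = b·(log₂ n₂ − log₂ n₁) = b·log₂(n₂/n₁).
log₂(16) − log₂(2) = log₂(16/2) = log₂(8) = 3.
ΔRT = 90 × 3.0000 = 270.000 ms.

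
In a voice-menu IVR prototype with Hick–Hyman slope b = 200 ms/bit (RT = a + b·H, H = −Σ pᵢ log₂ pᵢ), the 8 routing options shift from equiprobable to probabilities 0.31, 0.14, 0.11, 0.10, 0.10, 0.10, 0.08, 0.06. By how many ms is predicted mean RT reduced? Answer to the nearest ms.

39 ms

Equiprobable entropy H₀ = log₂ 8 = 3.0000 bits.
Skewed entropy H = −Σ pᵢ log₂ pᵢ = 2.8028 bits.
ΔRT = b·(H₀ − H) = 200 × 0.1972 = 39.44 ms.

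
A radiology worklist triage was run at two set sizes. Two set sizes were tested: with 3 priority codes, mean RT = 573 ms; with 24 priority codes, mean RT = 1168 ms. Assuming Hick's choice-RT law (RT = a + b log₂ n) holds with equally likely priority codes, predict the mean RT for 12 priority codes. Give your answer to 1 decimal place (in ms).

969.7 ms

With log₂ n on the abscissa the relation is linear; from the two conditions:
  b = (1168 − 573) / (log₂ 24 − log₂ 3) = 595 / (4.5850 − 1.5850) = 198.333 ms/bit
  a = 573 − 198.333 × 1.5850 = 258.649 ms
Then RT(12) = 258.649 + 198.333 × log₂ 12 = 258.649 + 198.333 × 3.5850 ≈ 969.667 ms.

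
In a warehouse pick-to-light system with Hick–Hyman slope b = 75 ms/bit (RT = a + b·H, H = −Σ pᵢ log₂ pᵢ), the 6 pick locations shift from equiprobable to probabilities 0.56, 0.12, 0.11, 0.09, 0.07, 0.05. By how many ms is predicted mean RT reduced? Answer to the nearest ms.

45 ms

The RT saving is b·ΔH. Equiprobable H₀ = log₂(6) = 2.5850 bits; with the given probabilities H = 1.9831 bits.
b·(H₀ − H) = 75 × (2.5850 − 1.9831) = 45.14 ms.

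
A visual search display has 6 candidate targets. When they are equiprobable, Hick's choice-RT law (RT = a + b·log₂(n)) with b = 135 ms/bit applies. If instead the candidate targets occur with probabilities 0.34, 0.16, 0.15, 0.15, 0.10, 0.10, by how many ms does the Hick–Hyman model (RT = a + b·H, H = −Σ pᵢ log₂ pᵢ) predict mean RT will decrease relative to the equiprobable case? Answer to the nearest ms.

Equiprobable entropy H₀ = log₂ 6 = 2.5850 bits.
Skewed entropy H = −Σ pᵢ log₂ pᵢ = 2.4377 bits.
ΔRT = b·(H₀ − H) = 135 × 0.1473 = 19.89 ms.

20 ms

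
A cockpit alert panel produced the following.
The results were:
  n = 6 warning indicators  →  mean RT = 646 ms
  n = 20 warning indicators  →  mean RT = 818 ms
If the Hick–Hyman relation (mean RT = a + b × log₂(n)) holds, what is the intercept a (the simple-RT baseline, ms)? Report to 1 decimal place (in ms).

390.0 ms

The slope on a log₂ axis is (818 − 646) / (4.3219 − 2.5850) = 99.023 ms/bit.
Intercept: a = 646 − 99.023·log₂(6) = 390.029 ms.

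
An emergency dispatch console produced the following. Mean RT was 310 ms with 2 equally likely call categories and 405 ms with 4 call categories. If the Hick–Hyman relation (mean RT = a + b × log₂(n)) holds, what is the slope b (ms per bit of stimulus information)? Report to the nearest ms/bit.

The slope on a log₂ axis is (405 − 310) / (2 − 1) = 95 ms/bit.

95 ms/bit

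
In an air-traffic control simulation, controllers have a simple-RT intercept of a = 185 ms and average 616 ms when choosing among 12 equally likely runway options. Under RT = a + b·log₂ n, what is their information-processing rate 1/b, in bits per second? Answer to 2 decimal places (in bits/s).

b = (616 − 185)/log₂ 12 = 431/3.5850 = 120.224 ms per bit = 0.12022 s/bit; the reciprocal is 8.318 bits/s.

8.32 bits/s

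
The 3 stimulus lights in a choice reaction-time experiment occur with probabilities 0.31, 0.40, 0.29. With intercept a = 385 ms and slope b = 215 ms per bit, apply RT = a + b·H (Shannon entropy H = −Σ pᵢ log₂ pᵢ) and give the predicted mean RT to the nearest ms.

723 ms

H = 0.31·log₂(1/0.31) + 0.40·log₂(1/0.40) + 0.29·log₂(1/0.29) = 1.5705 bits.
RT = 385 + 215 × 1.5705 = 722.65 ms.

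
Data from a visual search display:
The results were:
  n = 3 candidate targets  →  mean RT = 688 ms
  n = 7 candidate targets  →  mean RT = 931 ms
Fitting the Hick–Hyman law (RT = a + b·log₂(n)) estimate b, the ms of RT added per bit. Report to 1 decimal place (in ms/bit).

The slope on a log₂ axis is (931 − 688) / (2.8074 − 1.5850) = 198.790 ms/bit.

198.8 ms/bit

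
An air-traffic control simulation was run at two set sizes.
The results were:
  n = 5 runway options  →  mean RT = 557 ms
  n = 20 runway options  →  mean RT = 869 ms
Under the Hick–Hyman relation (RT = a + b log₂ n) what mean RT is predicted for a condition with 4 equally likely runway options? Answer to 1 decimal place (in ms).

With log₂ n on the abscissa the relation is linear; from the two conditions:
  b = (869 − 557) / (log₂ 20 − log₂ 5) = 312 / (4.3219 − 2.3219) = 156.000 ms/bit
  a = 557 − 156.000 × 2.3219 = 194.779 ms
Then RT(4) = 194.779 + 156.000 × log₂ 4 = 194.779 + 156.000 × 2 ≈ 506.779 ms.

506.8 ms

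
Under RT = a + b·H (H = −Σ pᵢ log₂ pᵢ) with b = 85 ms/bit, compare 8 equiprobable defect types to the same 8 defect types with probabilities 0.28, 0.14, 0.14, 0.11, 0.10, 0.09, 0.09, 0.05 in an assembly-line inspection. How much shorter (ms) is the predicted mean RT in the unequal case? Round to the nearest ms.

14 ms

The RT saving is b·ΔH. Equiprobable H₀ = log₂(8) = 3.0000 bits; with the given probabilities H = 2.8323 bits.
b·(H₀ − H) = 85 × (3.0000 − 2.8323) = 14.25 ms.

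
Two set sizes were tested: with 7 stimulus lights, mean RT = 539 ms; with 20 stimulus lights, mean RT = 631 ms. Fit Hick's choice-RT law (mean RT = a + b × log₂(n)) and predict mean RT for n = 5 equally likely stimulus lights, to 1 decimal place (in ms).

509.5 ms

Fit slope and intercept:
  b = (631 − 539) / (log₂ 20 − log₂ 7) = 92 / (4.3219 − 2.8074) = 60.743 ms/bit
  a = 539 − 60.743 × 2.8074 = 368.472 ms
Then RT(5) = 368.472 + 60.743 × log₂ 5 = 368.472 + 60.743 × 2.3219 ≈ 509.514 ms.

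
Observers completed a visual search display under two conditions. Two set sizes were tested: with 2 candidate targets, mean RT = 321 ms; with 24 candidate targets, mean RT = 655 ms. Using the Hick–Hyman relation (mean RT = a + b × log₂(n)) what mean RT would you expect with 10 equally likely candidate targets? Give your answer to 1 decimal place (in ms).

With log₂ n on the abscissa the relation is linear; from the two conditions:
  b = (655 − 321) / (log₂ 24 − log₂ 2) = 334 / (4.5850 − 1) = 93.167 ms/bit
  a = 321 − 93.167 × 1 = 227.833 ms
Then RT(10) = 227.833 + 93.167 × log₂ 10 = 227.833 + 93.167 × 3.3219 ≈ 537.327 ms.

537.3 ms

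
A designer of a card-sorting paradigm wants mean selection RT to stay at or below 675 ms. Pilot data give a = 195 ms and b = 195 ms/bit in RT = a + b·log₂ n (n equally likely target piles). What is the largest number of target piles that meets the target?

5

Set 195 + 195·log₂ n ≤ 675 → log₂ n ≤ (675 − 195)/195 = 2.4615.
So n ≤ 2^2.4615 = 5.508; the largest integer n is 5.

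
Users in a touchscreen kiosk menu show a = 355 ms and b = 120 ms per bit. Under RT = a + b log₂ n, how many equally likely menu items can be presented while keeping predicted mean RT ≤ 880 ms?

Set 355 + 120·log₂ n ≤ 880 → log₂ n ≤ (880 − 355)/120 = 4.3750.
So n ≤ 2^4.3750 = 20.749; the largest integer n is 20.

20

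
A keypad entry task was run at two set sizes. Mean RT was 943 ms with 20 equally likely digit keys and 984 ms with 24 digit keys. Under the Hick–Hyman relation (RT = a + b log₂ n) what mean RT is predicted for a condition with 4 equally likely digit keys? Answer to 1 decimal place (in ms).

581.1 ms

With log₂ n on the abscissa the relation is linear; from the two conditions:
  b = (984 − 943) / (log₂ 24 − log₂ 20) = 41 / (4.5850 − 4.3219) = 155.873 ms/bit
  a = 943 − 155.873 × 4.3219 = 269.327 ms
Then RT(4) = 269.327 + 155.873 × log₂ 4 = 269.327 + 155.873 × 2 ≈ 581.074 ms.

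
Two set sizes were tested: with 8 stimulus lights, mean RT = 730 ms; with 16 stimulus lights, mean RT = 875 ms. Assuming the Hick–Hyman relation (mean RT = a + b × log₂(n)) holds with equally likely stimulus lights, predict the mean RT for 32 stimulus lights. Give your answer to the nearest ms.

Fit slope and intercept:
  b = (875 − 730) / (log₂ 16 − log₂ 8) = 145 / (4 − 3) = 145 ms/bit
  a = 730 − 145 × 3 = 295 ms
Then RT(32) = 295 + 145 × log₂ 32 = 295 + 145 × 5 ≈ 1020.000 ms.

1020 ms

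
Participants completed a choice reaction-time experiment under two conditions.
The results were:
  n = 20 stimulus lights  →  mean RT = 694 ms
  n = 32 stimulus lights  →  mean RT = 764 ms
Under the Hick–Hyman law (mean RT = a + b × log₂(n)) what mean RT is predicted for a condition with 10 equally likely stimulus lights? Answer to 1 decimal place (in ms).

RT is linear in log₂ n, so two points fix the line:
  b = (764 − 694) / (log₂ 32 − log₂ 20) = 70 / (5 − 4.3219) = 103.234 ms/bit
  a = 694 − 103.234 × 4.3219 = 247.831 ms
Then RT(10) = 247.831 + 103.234 × log₂ 10 = 247.831 + 103.234 × 3.3219 ≈ 590.766 ms.

590.8 ms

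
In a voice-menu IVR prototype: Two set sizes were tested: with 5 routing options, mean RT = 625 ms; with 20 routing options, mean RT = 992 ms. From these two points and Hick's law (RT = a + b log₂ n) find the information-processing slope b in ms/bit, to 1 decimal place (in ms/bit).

183.5 ms/bit

The slope on a log₂ axis is (992 − 625) / (4.3219 − 2.3219) = 183.500 ms/bit.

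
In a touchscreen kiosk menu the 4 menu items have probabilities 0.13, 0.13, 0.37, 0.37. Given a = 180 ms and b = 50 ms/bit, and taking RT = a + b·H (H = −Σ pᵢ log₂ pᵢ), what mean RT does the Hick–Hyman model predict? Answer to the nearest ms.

Entropy contributions −pᵢ log₂ pᵢ: 0.3826, 0.3826, 0.5307, 0.5307; sum H = 1.8267 bits.
RT = a + bH = 180 + 50·1.8267 = 271.34 ms.

271 ms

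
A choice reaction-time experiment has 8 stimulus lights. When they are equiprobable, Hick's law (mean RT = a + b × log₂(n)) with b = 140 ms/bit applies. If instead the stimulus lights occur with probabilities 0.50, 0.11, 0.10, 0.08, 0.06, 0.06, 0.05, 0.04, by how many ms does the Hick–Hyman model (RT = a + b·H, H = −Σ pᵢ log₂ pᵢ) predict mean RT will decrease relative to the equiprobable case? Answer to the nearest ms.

89 ms

Equiprobable entropy H₀ = log₂ 8 = 3.0000 bits.
Skewed entropy H = −Σ pᵢ log₂ pᵢ = 2.3629 bits.
ΔRT = b·(H₀ − H) = 140 × 0.6371 = 89.19 ms.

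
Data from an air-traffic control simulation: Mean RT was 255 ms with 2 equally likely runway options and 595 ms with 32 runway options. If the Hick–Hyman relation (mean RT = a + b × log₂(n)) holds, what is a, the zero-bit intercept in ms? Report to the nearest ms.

170 ms

b = (RT₂ − RT₁)/(log₂ n₂ − log₂ n₁) = (595 − 255)/(5 − 1) = 85 ms/bit.
Intercept: a = 255 − 85·log₂(2) = 170.000 ms.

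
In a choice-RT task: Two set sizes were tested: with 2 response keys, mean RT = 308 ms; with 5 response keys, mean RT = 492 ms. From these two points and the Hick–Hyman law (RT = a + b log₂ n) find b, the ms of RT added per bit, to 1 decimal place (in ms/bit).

Slope: b = (492 − 308) / (log₂ 5 − log₂ 2) = 184/1.3219 = 139.191 ms/bit.

139.2 ms/bit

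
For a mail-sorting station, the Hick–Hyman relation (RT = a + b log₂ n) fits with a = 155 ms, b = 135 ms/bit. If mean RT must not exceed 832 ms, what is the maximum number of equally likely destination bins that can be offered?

135·log₂ n ≤ 832 − 155 = 677, giving log₂ n ≤ 5.0148 and n ≤ 32.330. The largest whole number is 32.

32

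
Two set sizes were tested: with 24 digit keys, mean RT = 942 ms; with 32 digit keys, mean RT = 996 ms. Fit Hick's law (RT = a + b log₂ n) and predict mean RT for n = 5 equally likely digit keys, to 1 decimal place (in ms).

With log₂ n on the abscissa the relation is linear; from the two conditions:
  b = (996 − 942) / (log₂ 32 − log₂ 24) = 54 / (5 − 4.5850) = 130.109 ms/bit
  a = 942 − 130.109 × 4.5850 = 345.456 ms
Then RT(5) = 345.456 + 130.109 × log₂ 5 = 345.456 + 130.109 × 2.3219 ≈ 647.559 ms.

647.6 ms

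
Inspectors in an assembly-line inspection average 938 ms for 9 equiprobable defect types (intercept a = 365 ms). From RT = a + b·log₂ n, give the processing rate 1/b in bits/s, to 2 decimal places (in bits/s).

5.53 bits/s

Choice component = 938 − 365 = 573 ms over log₂(9) = 3.1699 bits.
b = 573 / 3.1699 = 180.761 ms/bit, so 1/b = 5.532 bits/s.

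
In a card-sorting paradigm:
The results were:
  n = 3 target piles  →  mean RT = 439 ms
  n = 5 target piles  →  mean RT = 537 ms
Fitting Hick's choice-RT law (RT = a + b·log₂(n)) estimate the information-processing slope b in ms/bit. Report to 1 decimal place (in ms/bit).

b = (RT₂ − RT₁)/(log₂ n₂ − log₂ n₁) = (537 − 439)/(2.3219 − 1.5850) = 132.978 ms/bit.

133.0 ms/bit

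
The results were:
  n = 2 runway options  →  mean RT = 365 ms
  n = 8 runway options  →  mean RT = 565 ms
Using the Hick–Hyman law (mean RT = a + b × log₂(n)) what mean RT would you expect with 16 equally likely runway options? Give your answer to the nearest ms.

665 ms

Fit slope and intercept:
  b = (565 − 365) / (log₂ 8 − log₂ 2) = 200 / (3 − 1) = 100 ms/bit
  a = 365 − 100 × 1 = 265 ms
Then RT(16) = 265 + 100 × log₂ 16 = 265 + 100 × 4 ≈ 665.000 ms.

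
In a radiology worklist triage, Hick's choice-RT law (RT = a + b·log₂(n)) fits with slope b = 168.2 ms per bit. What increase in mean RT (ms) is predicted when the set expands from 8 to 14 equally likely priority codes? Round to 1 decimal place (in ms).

135.8 ms

ΔRT = (a + b log₂ n₂) − (a + b log₂ n₁) = b·(log₂ n₂ − log₂ n₁).
log₂(14) − log₂(8) = 3.8074 − 3 = 0.8074.
ΔRT = 168.2 × 0.8074 = 135.797 ms.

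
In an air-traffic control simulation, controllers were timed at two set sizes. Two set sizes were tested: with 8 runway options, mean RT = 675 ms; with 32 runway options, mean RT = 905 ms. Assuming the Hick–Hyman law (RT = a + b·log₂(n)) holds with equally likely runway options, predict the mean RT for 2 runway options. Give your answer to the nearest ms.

445 ms

RT is linear in log₂ n, so two points fix the line:
  b = (905 − 675) / (log₂ 32 − log₂ 8) = 230 / (5 − 3) = 115 ms/bit
  a = 675 − 115 × 3 = 330 ms
Then RT(2) = 330 + 115 × log₂ 2 = 330 + 115 × 1 ≈ 445.000 ms.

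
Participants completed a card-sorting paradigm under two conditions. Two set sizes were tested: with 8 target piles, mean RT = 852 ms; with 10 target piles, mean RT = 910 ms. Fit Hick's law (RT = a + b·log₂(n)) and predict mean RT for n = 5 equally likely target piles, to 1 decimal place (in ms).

Fit slope and intercept:
  b = (910 − 852) / (log₂ 10 − log₂ 8) = 58 / (3.3219 − 3) = 180.164 ms/bit
  a = 852 − 180.164 × 3 = 311.507 ms
Then RT(5) = 311.507 + 180.164 × log₂ 5 = 311.507 + 180.164 × 2.3219 ≈ 729.836 ms.

729.8 ms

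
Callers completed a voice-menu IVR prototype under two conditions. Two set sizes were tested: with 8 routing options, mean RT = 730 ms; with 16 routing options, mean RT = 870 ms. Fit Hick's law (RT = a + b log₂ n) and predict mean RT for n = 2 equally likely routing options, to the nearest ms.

Solve the two-equation system in a and b:
  b = (870 − 730) / (log₂ 16 − log₂ 8) = 140 / (4 − 3) = 140 ms/bit
  a = 730 − 140 × 3 = 310 ms
Then RT(2) = 310 + 140 × log₂ 2 = 310 + 140 × 1 ≈ 450.000 ms.

450 ms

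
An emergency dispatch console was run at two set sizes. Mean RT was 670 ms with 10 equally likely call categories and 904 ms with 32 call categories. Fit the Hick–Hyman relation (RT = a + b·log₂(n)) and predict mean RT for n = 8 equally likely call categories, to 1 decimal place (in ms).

625.1 ms

Solve the two-equation system in a and b:
  b = (904 − 670) / (log₂ 32 − log₂ 10) = 234 / (5 − 3.3219) = 139.446 ms/bit
  a = 670 − 139.446 × 3.3219 = 206.771 ms
Then RT(8) = 206.771 + 139.446 × log₂ 8 = 206.771 + 139.446 × 3 ≈ 625.108 ms.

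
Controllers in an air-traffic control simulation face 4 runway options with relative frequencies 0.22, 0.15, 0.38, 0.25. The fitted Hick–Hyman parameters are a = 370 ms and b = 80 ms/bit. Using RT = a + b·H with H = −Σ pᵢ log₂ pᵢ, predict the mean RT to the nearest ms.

524 ms

H = 0.22·log₂(1/0.22) + 0.15·log₂(1/0.15) + 0.38·log₂(1/0.38) + 0.25·log₂(1/0.25) = 1.9216 bits.
RT = 370 + 80 × 1.9216 = 523.73 ms.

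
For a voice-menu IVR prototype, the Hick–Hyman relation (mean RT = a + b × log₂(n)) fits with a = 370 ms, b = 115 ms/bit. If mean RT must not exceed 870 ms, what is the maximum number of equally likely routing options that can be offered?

20

Information budget: (870 − 370)/115 = 4.3478 bits, so n ≤ 2^4.3478 = 20.362 → at most 20.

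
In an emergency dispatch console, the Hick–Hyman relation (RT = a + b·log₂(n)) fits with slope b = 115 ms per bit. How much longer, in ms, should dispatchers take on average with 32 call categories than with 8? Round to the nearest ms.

The intercept a cancels: ΔRT = b·(log₂ n₂ − log₂ n₁) = b·log₂(n₂/n₁).
log₂(32) − log₂(8) = log₂(32/8) = log₂(4) = 2.
ΔRT = 115 × 2.0000 = 230.000 ms.

230 ms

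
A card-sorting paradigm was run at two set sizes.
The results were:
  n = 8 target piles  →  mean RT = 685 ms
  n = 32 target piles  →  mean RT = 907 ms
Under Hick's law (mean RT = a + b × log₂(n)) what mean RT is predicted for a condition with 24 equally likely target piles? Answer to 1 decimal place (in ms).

Fit slope and intercept:
  b = (907 − 685) / (log₂ 32 − log₂ 8) = 222 / (5 − 3) = 111.000 ms/bit
  a = 685 − 111.000 × 3 = 352.000 ms
Then RT(24) = 352.000 + 111.000 × log₂ 24 = 352.000 + 111.000 × 4.5850 ≈ 860.931 ms.

860.9 ms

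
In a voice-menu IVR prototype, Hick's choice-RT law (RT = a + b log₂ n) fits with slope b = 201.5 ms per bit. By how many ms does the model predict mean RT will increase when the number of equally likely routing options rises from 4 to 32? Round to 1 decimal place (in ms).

604.5 ms

ΔRT = (a + b log₂ n₂) − (a + b log₂ n₁) = b·(log₂ n₂ − log₂ n₁).
log₂(32) − log₂(4) = log₂(32/4) = log₂(8) = 3.
ΔRT = 201.5 × 3.0000 = 604.500 ms.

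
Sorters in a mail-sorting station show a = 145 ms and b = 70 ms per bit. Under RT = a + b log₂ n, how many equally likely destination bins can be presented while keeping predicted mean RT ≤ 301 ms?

Set 145 + 70·log₂ n ≤ 301 → log₂ n ≤ (301 − 145)/70 = 2.2286.
So n ≤ 2^2.2286 = 4.687; the largest integer n is 4.

4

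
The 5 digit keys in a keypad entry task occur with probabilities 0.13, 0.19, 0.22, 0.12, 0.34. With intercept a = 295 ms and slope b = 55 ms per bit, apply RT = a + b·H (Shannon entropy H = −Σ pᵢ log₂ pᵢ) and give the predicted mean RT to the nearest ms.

Entropy contributions −pᵢ log₂ pᵢ: 0.3826, 0.4552, 0.4806, 0.3671, 0.5292; sum H = 2.2147 bits.
RT = a + bH = 295 + 55·2.2147 = 416.81 ms.

417 ms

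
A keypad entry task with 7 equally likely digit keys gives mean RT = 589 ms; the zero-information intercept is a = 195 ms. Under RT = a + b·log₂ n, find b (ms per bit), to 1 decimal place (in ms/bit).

7 alternatives carry log₂ 7 = 2.8074 bits; the choice cost is 589 − 195 = 394 ms, so b = 394/2.8074 = 140.346 ms/bit.

140.3 ms/bit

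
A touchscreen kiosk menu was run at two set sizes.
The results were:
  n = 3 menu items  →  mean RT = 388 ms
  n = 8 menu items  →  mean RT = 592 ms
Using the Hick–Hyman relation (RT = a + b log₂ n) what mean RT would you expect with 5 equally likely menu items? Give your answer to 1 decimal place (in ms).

Solve the two-equation system in a and b:
  b = (592 − 388) / (log₂ 8 − log₂ 3) = 204 / (3 − 1.5850) = 144.166 ms/bit
  a = 388 − 144.166 × 1.5850 = 159.503 ms
Then RT(5) = 159.503 + 144.166 × log₂ 5 = 159.503 + 144.166 × 2.3219 ≈ 494.245 ms.

494.2 ms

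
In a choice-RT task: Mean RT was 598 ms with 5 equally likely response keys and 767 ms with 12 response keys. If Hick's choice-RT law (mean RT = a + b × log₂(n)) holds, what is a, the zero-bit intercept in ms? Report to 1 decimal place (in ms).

287.3 ms

The slope on a log₂ axis is (767 − 598) / (3.5850 − 2.3219) = 133.805 ms/bit.
a = RT₁ − b·log₂ n₁ = 598 − 133.805 × 2.3219 = 287.315 ms.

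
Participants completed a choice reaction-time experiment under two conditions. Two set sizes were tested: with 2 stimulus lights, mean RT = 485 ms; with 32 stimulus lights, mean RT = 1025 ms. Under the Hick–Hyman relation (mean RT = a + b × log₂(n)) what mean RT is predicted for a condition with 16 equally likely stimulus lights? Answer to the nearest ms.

890 ms

RT is linear in log₂ n, so two points fix the line:
  b = (1025 − 485) / (log₂ 32 − log₂ 2) = 540 / (5 − 1) = 135 ms/bit
  a = 485 − 135 × 1 = 350 ms
Then RT(16) = 350 + 135 × log₂ 16 = 350 + 135 × 4 ≈ 890.000 ms.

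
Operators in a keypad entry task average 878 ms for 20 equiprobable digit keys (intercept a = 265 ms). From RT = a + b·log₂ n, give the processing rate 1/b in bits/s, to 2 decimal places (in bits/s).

b = (878 − 265)/log₂ 20 = 613/4.3219 = 141.835 ms per bit = 0.14183 s/bit; the reciprocal is 7.050 bits/s.

7.05 bits/s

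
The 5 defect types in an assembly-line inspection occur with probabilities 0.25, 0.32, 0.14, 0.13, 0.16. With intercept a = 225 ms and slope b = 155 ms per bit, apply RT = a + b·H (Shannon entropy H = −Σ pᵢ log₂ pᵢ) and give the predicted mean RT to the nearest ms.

570 ms

H = 0.25·log₂(1/0.25) + 0.32·log₂(1/0.32) + 0.14·log₂(1/0.14) + 0.13·log₂(1/0.13) + 0.16·log₂(1/0.16) = 2.2288 bits.
RT = 225 + 155 × 2.2288 = 570.46 ms.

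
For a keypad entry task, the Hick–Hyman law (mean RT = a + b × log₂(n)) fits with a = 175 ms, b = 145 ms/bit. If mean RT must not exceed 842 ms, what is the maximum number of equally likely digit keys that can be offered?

Set 175 + 145·log₂ n ≤ 842 → log₂ n ≤ (842 − 175)/145 = 4.6000.
So n ≤ 2^4.6000 = 24.251; the largest integer n is 24.

24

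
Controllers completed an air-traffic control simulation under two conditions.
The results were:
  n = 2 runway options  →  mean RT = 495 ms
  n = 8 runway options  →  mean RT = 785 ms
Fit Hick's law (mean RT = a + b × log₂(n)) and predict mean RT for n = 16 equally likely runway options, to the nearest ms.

930 ms

Solve the two-equation system in a and b:
  b = (785 − 495) / (log₂ 8 − log₂ 2) = 290 / (3 − 1) = 145 ms/bit
  a = 495 − 145 × 1 = 350 ms
Then RT(16) = 350 + 145 × log₂ 16 = 350 + 145 × 4 ≈ 930.000 ms.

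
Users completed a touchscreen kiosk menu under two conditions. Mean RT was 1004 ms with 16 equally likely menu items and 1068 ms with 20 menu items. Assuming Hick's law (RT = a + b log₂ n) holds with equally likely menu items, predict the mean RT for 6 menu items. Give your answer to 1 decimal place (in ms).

Solve the two-equation system in a and b:
  b = (1068 − 1004) / (log₂ 20 − log₂ 16) = 64 / (4.3219 − 4) = 198.802 ms/bit
  a = 1004 − 198.802 × 4 = 208.791 ms
Then RT(6) = 208.791 + 198.802 × log₂ 6 = 208.791 + 198.802 × 2.5850 ≈ 722.687 ms.

722.7 ms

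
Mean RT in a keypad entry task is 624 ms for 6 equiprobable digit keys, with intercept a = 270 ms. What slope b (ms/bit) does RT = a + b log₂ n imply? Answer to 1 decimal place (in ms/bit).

6 alternatives carry log₂ 6 = 2.5850 bits; the choice cost is 624 − 270 = 354 ms, so b = 354/2.5850 = 136.946 ms/bit.

136.9 ms/bit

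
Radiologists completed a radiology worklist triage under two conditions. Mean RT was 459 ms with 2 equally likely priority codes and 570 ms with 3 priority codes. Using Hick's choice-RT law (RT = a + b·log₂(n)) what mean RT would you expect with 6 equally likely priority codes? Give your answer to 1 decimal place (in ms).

759.8 ms

Fit slope and intercept:
  b = (570 − 459) / (log₂ 3 − log₂ 2) = 111 / (1.5850 − 1) = 189.756 ms/bit
  a = 459 − 189.756 × 1 = 269.244 ms
Then RT(6) = 269.244 + 189.756 × log₂ 6 = 269.244 + 189.756 × 2.5850 ≈ 759.756 ms.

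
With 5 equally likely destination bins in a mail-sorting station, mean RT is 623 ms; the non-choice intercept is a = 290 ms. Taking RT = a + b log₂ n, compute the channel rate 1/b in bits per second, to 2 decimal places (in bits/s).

6.97 bits/s

Choice component = 623 − 290 = 333 ms over log₂(5) = 2.3219 bits.
b = 333 / 2.3219 = 143.415 ms/bit, so 1/b = 6.973 bits/s.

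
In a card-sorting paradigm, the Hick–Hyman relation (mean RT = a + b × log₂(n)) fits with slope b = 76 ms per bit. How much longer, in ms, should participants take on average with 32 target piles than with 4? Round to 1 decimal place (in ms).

228.0 ms

The intercept a cancels: ΔRT = b·(log₂ n₂ − log₂ n₁) = b·log₂(n₂/n₁).
log₂(32) − log₂(4) = log₂(32/4) = log₂(8) = 3.
ΔRT = 76 × 3.0000 = 228.000 ms.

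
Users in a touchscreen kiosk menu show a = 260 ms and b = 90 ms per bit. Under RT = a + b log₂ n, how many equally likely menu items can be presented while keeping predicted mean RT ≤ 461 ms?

4

Information budget: (461 − 260)/90 = 2.2333 bits, so n ≤ 2^2.2333 = 4.702 → at most 4.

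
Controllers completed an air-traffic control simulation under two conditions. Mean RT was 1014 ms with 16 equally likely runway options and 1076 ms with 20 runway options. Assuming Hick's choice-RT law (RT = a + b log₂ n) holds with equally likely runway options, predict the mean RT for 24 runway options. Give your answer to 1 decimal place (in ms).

Fit slope and intercept:
  b = (1076 − 1014) / (log₂ 20 − log₂ 16) = 62 / (4.3219 − 4) = 192.590 ms/bit
  a = 1014 − 192.590 × 4 = 243.642 ms
Then RT(24) = 243.642 + 192.590 × log₂ 24 = 243.642 + 192.590 × 4.5850 ≈ 1126.658 ms.

1126.7 ms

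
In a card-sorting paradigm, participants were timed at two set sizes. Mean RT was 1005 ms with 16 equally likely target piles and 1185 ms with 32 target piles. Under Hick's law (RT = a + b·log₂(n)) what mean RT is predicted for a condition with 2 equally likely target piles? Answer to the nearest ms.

465 ms

Fit slope and intercept:
  b = (1185 − 1005) / (log₂ 32 − log₂ 16) = 180 / (5 − 4) = 180 ms/bit
  a = 1005 − 180 × 4 = 285 ms
Then RT(2) = 285 + 180 × log₂ 2 = 285 + 180 × 1 ≈ 465.000 ms.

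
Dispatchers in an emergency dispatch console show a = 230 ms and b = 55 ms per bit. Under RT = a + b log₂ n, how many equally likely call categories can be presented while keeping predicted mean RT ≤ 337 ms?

55·log₂ n ≤ 337 − 230 = 107, giving log₂ n ≤ 1.9455 and n ≤ 3.852. The largest whole number is 3.

3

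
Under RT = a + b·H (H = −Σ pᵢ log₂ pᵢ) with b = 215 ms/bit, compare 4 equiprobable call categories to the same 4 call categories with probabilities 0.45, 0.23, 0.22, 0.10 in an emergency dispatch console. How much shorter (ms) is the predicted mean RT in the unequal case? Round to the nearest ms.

39 ms

Equiprobable entropy H₀ = log₂ 4 = 2.0000 bits.
Skewed entropy H = −Σ pᵢ log₂ pᵢ = 1.8188 bits.
ΔRT = b·(H₀ − H) = 215 × 0.1812 = 38.95 ms.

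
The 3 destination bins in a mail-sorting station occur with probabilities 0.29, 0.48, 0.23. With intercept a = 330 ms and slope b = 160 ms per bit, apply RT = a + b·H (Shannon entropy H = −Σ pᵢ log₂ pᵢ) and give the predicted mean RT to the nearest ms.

572 ms

H = 0.29·log₂(1/0.29) + 0.48·log₂(1/0.48) + 0.23·log₂(1/0.23) = 1.5138 bits.
RT = 330 + 160 × 1.5138 = 572.21 ms.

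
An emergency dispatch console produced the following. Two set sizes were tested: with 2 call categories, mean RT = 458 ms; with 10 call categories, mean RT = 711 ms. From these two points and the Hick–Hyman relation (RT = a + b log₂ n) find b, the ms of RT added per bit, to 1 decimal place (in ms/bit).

109.0 ms/bit

Slope: b = (711 − 458) / (log₂ 10 − log₂ 2) = 253/2.3219 = 108.961 ms/bit.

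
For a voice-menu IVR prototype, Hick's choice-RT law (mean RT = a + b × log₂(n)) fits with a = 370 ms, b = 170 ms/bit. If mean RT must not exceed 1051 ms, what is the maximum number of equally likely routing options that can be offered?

16

Set 370 + 170·log₂ n ≤ 1051 → log₂ n ≤ (1051 − 370)/170 = 4.0059.
So n ≤ 2^4.0059 = 16.065; the largest integer n is 16.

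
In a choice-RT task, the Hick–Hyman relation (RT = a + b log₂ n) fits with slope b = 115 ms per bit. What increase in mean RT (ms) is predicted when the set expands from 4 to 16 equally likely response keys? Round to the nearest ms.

Only the slope matters, since a is common to both: ΔRT = b·log₂(n₂/n₁).
log₂(16) − log₂(4) = log₂(16/4) = log₂(4) = 2.
ΔRT = 115 × 2.0000 = 230.000 ms.

230 ms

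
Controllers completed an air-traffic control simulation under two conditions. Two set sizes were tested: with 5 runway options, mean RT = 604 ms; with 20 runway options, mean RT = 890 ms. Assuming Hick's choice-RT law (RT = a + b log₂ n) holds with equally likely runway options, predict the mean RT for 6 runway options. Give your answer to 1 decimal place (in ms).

With log₂ n on the abscissa the relation is linear; from the two conditions:
  b = (890 − 604) / (log₂ 20 − log₂ 5) = 286 / (4.3219 − 2.3219) = 143.000 ms/bit
  a = 604 − 143.000 × 2.3219 = 271.964 ms
Then RT(6) = 271.964 + 143.000 × log₂ 6 = 271.964 + 143.000 × 2.5850 ≈ 641.614 ms.

641.6 ms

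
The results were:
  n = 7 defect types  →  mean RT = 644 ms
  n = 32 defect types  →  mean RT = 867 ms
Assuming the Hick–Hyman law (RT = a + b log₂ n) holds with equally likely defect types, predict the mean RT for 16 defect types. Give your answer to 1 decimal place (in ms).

Solve the two-equation system in a and b:
  b = (867 − 644) / (log₂ 32 − log₂ 7) = 223 / (5 − 2.8074) = 101.704 ms/bit
  a = 644 − 101.704 × 2.8074 = 358.482 ms
Then RT(16) = 358.482 + 101.704 × log₂ 16 = 358.482 + 101.704 × 4 ≈ 765.296 ms.

765.3 ms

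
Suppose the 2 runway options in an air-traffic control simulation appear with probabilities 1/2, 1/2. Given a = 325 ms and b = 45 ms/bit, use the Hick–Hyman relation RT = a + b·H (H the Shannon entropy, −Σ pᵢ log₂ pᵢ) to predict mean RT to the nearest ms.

370 ms

H = −Σ pᵢ log₂ pᵢ = 0.5·1 + 0.5·1 = 1.000 bits.
RT = 325 + 45 × 1.000 = 370.00 ms.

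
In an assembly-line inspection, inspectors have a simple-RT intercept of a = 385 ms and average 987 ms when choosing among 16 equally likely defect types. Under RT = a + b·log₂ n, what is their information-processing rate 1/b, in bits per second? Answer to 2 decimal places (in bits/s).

6.64 bits/s

b = (987 − 385)/log₂ 16 = 602/4 = 150.500 ms per bit = 0.15050 s/bit; the reciprocal is 6.645 bits/s.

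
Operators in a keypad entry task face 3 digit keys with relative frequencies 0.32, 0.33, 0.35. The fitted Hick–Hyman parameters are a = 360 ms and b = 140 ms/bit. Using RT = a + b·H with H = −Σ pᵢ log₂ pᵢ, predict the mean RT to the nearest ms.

H = 0.32·log₂(1/0.32) + 0.33·log₂(1/0.33) + 0.35·log₂(1/0.35) = 1.5840 bits.
RT = 360 + 140 × 1.5840 = 581.75 ms.

582 ms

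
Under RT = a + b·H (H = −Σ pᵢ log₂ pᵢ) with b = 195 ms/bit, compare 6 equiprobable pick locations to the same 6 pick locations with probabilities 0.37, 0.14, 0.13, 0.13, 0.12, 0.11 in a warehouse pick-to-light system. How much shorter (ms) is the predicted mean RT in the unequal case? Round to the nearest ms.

34 ms

Equiprobable entropy H₀ = log₂ 6 = 2.5850 bits.
Skewed entropy H = −Σ pᵢ log₂ pᵢ = 2.4105 bits.
ΔRT = b·(H₀ − H) = 195 × 0.1745 = 34.02 ms.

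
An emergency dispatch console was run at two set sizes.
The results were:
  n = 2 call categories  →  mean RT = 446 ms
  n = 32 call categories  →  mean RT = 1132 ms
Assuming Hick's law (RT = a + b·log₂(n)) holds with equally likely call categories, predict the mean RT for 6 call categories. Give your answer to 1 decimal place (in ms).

717.8 ms

RT is linear in log₂ n, so two points fix the line:
  b = (1132 − 446) / (log₂ 32 − log₂ 2) = 686 / (5 − 1) = 171.500 ms/bit
  a = 446 − 171.500 × 1 = 274.500 ms
Then RT(6) = 274.500 + 171.500 × log₂ 6 = 274.500 + 171.500 × 2.5850 ≈ 717.821 ms.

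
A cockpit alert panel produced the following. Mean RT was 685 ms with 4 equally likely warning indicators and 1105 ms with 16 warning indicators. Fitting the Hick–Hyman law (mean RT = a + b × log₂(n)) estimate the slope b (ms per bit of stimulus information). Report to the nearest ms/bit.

Slope: b = (1105 − 685) / (log₂ 16 − log₂ 4) = 420/2.0000 = 210 ms/bit.

210 ms/bit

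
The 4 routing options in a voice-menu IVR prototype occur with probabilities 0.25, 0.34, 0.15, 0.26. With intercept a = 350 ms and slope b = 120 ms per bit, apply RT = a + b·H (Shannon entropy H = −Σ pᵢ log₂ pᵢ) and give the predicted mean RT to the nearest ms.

583 ms

H = 0.25·log₂(1/0.25) + 0.34·log₂(1/0.34) + 0.15·log₂(1/0.15) + 0.26·log₂(1/0.26) = 1.9450 bits.
RT = 350 + 120 × 1.9450 = 583.40 ms.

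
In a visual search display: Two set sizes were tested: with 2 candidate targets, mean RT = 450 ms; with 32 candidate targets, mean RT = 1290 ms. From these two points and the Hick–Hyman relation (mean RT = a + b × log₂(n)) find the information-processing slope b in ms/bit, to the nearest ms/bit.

The slope on a log₂ axis is (1290 − 450) / (5 − 1) = 210 ms/bit.

210 ms/bit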